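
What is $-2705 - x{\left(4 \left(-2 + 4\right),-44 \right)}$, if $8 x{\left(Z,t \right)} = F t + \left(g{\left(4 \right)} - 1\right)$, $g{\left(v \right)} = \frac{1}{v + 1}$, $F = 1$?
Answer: $- \frac{13497}{5} \approx -2699.4$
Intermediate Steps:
$g{\left(v \right)} = \frac{1}{1 + v}$
$x{\left(Z,t \right)} = - \frac{1}{10} + \frac{t}{8}$ ($x{\left(Z,t \right)} = \frac{1 t - \left(1 - \frac{1}{1 + 4}\right)}{8} = \frac{t - \left(1 - \frac{1}{5}\right)}{8} = \frac{t + \left(\frac{1}{5} - 1\right)}{8} = \frac{t - \frac{4}{5}}{8} = \frac{- \frac{4}{5} + t}{8} = - \frac{1}{10} + \frac{t}{8}$)
$-2705 - x{\left(4 \left(-2 + 4\right),-44 \right)} = -2705 - \left(- \frac{1}{10} + \frac{1}{8} \left(-44\right)\right) = -2705 - \left(- \frac{1}{10} - \frac{11}{2}\right) = -2705 - - \frac{28}{5} = -2705 + \frac{28}{5} = - \frac{13497}{5}$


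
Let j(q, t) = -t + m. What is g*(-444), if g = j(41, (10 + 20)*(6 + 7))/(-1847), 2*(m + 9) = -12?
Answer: -179820/1847 ≈ -97.358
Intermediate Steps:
m = -15 (m = -9 + (½)*(-12) = -9 - 6 = -15)
j(q, t) = -15 - t (j(q, t) = -t - 15 = -15 - t)
g = 405/1847 (g = (-15 - (10 + 20)*(6 + 7))/(-1847) = (-15 - 30*13)*(-1/1847) = (-15 - 1*390)*(-1/1847) = (-15 - 390)*(-1/1847) = -405*(-1/1847) = 405/1847 ≈ 0.21927)
g*(-444) = (405/1847)*(-444) = -179820/1847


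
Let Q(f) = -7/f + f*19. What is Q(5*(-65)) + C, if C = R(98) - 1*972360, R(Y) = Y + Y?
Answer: -317960168/325 ≈ -9.7834e+5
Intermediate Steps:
R(Y) = 2*Y
C = -972164 (C = 2*98 - 1*972360 = 196 - 972360 = -972164)
Q(f) = -7/f + 19*f
Q(5*(-65)) + C = (-7/(5*(-65)) + 19*(5*(-65))) - 972164 = (-7/(-325) + 19*(-325)) - 972164 = (-7*(-1/325) - 6175) - 972164 = (7/325 - 6175) - 972164 = -2006868/325 - 972164 = -317960168/325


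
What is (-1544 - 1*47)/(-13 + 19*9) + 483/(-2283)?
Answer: -1236189/120238 ≈ -10.281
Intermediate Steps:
(-1544 - 1*47)/(-13 + 19*9) + 483/(-2283) = (-1544 - 47)/(-13 + 171) + 483*(-1/2283) = -1591/158 - 161/761 = -1236189/120238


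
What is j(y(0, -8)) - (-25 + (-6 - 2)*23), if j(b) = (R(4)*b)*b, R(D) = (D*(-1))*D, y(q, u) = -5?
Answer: -191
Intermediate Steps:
R(D) = -D**2 (R(D) = (-D)*D = -D**2)
j(b) = -16*b**2 (j(b) = ((-1*4**2)*b)*b = ((-1*16)*b)*b = (-16*b)*b = -16*b**2)
j(y(0, -8)) - (-25 + (-6 - 2)*23) = -16*(-5)**2 - (-25 + (-6 - 2)*23) = -16*25 - (-25 - 8*23) = -400 - (-25 - 184) = -400 - 1*(-209) = -400 + 209 = -191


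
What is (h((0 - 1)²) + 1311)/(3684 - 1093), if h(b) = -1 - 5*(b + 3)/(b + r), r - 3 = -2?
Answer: 1300/2591 ≈ 0.50174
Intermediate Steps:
r = 1 (r = 3 - 2 = 1)
h(b) = -1 - 5*(3 + b)/(1 + b) (h(b) = -1 - 5*(b + 3)/(b + 1) = -1 - 5*(3 + b)/(1 + b))
(h((0 - 1)²) + 1311)/(3684 - 1093) = (2*(-8 - 3*(0 - 1)²)/(1 + (0 - 1)²) + 1311)/(3684 - 1093) = (2*(-8 - 3*(-1)²)/(1 + (-1)²) + 1311)/2591 = (2*(-8 - 3*1)/(1 + 1) + 1311)*(1/2591) = (2*(-8 - 3)/2 + 1311)*(1/2591) = (2*(½)*(-11) + 1311)*(1/2591) = (-11 + 1311)*(1/2591) = 1300*(1/2591) = 1300/2591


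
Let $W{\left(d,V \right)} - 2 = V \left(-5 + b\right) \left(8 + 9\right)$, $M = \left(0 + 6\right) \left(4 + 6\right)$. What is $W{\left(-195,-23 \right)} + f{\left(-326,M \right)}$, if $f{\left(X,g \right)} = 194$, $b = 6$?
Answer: $-195$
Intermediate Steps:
$M = 60$ ($M = 6 \cdot 10 = 60$)
$W{\left(d,V \right)} = 2 + 17 V$ ($W{\left(d,V \right)} = 2 + V \left(-5 + 6\right) \left(8 + 9\right) = 2 + V 1 \cdot 17 = 2 + V 17 = 2 + 17 V$)
$W{\left(-195,-23 \right)} + f{\left(-326,M \right)} = \left(2 + 17 \left(-23\right)\right) + 194 = \left(2 - 391\right) + 194 = -389 + 194 = -195$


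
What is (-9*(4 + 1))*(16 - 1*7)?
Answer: -405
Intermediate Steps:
(-9*(4 + 1))*(16 - 1*7) = (-9*5)*(16 - 7) = -45*9 = -405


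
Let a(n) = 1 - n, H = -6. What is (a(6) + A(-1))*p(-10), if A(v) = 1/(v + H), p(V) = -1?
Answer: 36/7 ≈ 5.1429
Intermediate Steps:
A(v) = 1/(-6 + v) (A(v) = 1/(v - 6) = 1/(-6 + v))
(a(6) + A(-1))*p(-10) = ((1 - 1*6) + 1/(-6 - 1))*(-1) = ((1 - 6) + 1/(-7))*(-1) = (-5 - ⅐)*(-1) = -36/7*(-1) = 36/7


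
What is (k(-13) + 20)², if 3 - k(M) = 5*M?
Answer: 7744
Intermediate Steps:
k(M) = 3 - 5*M
(k(-13) + 20)² = ((3 - 5*(-13)) + 20)² = ((3 + 65) + 20)² = (68 + 20)² = 88² = 7744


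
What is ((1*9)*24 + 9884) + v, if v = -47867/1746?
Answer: 17586733/1746 ≈ 10073.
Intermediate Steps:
v = -47867/1746 (v = -47867*1/1746 = -47867/1746 ≈ -27.415)
((1*9)*24 + 9884) + v = ((1*9)*24 + 9884) - 47867/1746 = (9*24 + 9884) - 47867/1746 = (216 + 9884) - 47867/1746 = 10100 - 47867/1746 = 17586733/1746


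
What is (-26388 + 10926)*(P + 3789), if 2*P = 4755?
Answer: -95346423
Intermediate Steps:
P = 4755/2 (P = (1/2)*4755 = 4755/2 ≈ 2377.5)
(-26388 + 10926)*(P + 3789) = (-26388 + 10926)*(4755/2 + 3789) = -15462*12333/2 = -95346423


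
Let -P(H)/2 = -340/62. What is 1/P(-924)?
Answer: 31/340 ≈ 0.091177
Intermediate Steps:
P(H) = 340/31 (P(H) = -(-680)/62 = -2*(-170/31) = 340/31)
1/P(-924) = 1/(340/31) = 31/340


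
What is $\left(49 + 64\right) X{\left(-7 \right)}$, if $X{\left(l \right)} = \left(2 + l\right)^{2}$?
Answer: $2825$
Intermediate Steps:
$\left(49 + 64\right) X{\left(-7 \right)} = \left(49 + 64\right) \left(2 - 7\right)^{2} = 113 \left(-5\right)^{2} = 113 \cdot 25 = 2825$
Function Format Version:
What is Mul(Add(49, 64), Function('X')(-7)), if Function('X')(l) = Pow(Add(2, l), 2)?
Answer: 2825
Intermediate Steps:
Mul(Add(49, 64), Function('X')(-7)) = Mul(Add(49, 64), Pow(Add(2, -7), 2)) = Mul(113, Pow(-5, 2)) = Mul(113, 25) = 2825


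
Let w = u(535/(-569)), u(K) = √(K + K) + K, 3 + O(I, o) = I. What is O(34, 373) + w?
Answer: 17104/569 + I*√608830/569 ≈ 30.06 + 1.3713*I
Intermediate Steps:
O(I, o) = -3 + I
u(K) = K + √2*√K (u(K) = √(2*K) + K = √2*√K + K = K + √2*√K)
w = -535/569 + I*√608830/569 (w = 535/(-569) + √2*√(535/(-569)) = 535*(-1/569) + √2*√(535*(-1/569)) = -535/569 + √2*√(-535/569) = -535/569 + √2*(I*√304415/569) = -535/569 + I*√608830/569 ≈ -0.94025 + 1.3713*I)
O(34, 373) + w = (-3 + 34) + (-535/569 + I*√608830/569) = 31 + (-535/569 + I*√608830/569) = 17104/569 + I*√608830/569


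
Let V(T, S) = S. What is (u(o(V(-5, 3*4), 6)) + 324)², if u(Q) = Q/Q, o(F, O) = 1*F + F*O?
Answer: 105625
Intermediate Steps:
o(F, O) = F + F*O
u(Q) = 1
(u(o(V(-5, 3*4), 6)) + 324)² = (1 + 324)² = 325² = 105625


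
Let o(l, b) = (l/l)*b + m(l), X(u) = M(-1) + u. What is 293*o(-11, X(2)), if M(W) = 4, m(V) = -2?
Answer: 1172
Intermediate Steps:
X(u) = 4 + u
o(l, b) = -2 + b (o(l, b) = (l/l)*b - 2 = 1*b - 2 = b - 2 = -2 + b)
293*o(-11, X(2)) = 293*(-2 + (4 + 2)) = 293*(-2 + 6) = 293*4 = 1172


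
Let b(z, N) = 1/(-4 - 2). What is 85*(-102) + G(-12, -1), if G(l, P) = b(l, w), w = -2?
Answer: -52021/6 ≈ -8670.2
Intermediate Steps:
b(z, N) = -⅙ (b(z, N) = 1/(-6) = -⅙)
G(l, P) = -⅙
85*(-102) + G(-12, -1) = 85*(-102) - ⅙ = -8670 - ⅙ = -52021/6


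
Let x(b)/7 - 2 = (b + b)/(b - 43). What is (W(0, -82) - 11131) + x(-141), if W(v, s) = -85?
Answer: -1029597/92 ≈ -11191.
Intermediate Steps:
x(b) = 14 + 14*b/(-43 + b) (x(b) = 14 + 7*((b + b)/(b - 43)) = 14 + 7*((2*b)/(-43 + b)) = 14 + 7*(2*b/(-43 + b)) = 14 + 14*b/(-43 + b))
(W(0, -82) - 11131) + x(-141) = (-85 - 11131) + 14*(-43 + 2*(-141))/(-43 - 141) = -11216 + 14*(-43 - 282)/(-184) = -11216 + 14*(-1/184)*(-325) = -11216 + 2275/92 = -1029597/92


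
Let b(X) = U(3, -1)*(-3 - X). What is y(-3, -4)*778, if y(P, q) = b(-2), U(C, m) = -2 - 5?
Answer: 5446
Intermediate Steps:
U(C, m) = -7
b(X) = 21 + 7*X (b(X) = -7*(-3 - X) = 21 + 7*X)
y(P, q) = 7 (y(P, q) = 21 + 7*(-2) = 21 - 14 = 7)
y(-3, -4)*778 = 7*778 = 5446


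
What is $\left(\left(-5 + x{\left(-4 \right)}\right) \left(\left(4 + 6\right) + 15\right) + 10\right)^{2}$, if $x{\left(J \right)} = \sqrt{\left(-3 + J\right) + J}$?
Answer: $6350 - 5750 i \sqrt{11} \approx 6350.0 - 19071.0 i$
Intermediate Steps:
$x{\left(J \right)} = \sqrt{-3 + 2 J}$
$\left(\left(-5 + x{\left(-4 \right)}\right) \left(\left(4 + 6\right) + 15\right) + 10\right)^{2} = \left(\left(-5 + \sqrt{-3 + 2 \left(-4\right)}\right) \left(\left(4 + 6\right) + 15\right) + 10\right)^{2} = \left(\left(-5 + \sqrt{-3 - 8}\right) \left(10 + 15\right) + 10\right)^{2} = \left(\left(-5 + \sqrt{-11}\right) 25 + 10\right)^{2} = \left(\left(-5 + i \sqrt{11}\right) 25 + 10\right)^{2} = \left(\left(-125 + 25 i \sqrt{11}\right) + 10\right)^{2} = \left(-115 + 25 i \sqrt{11}\right)^{2}$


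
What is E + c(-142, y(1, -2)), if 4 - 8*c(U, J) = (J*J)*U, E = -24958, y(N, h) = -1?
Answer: -99759/4 ≈ -24940.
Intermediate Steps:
c(U, J) = ½ - U*J²/8 (c(U, J) = ½ - J*J*U/8 = ½ - J²*U/8 = ½ - U*J²/8)
E + c(-142, y(1, -2)) = -24958 + (½ - ⅛*(-142)*(-1)²) = -24958 + (½ - ⅛*(-142)*1) = -24958 + (½ + 71/4) = -24958 + 73/4 = -99759/4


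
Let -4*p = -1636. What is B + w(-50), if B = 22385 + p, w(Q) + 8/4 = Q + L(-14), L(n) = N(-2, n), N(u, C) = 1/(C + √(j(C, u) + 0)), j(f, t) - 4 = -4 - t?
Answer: 2205967/97 - √2/194 ≈ 22742.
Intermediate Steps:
j(f, t) = -t (j(f, t) = 4 + (-4 - t) = -t)
p = 409 (p = -¼*(-1636) = 409)
N(u, C) = 1/(C + √(-u)) (N(u, C) = 1/(C + √(-u + 0)) = 1/(C + √(-u)))
L(n) = 1/(n + √2) (L(n) = 1/(n + √(-1*(-2))) = 1/(n + √2))
w(Q) = -2 + Q + 1/(-14 + √2) (w(Q) = -2 + (Q + 1/(-14 + √2)) = -2 + Q + 1/(-14 + √2))
B = 22794 (B = 22385 + 409 = 22794)
B + w(-50) = 22794 + (-201/97 - 50 - √2/194) = 22794 + (-5051/97 - √2/194) = 2205967/97 - √2/194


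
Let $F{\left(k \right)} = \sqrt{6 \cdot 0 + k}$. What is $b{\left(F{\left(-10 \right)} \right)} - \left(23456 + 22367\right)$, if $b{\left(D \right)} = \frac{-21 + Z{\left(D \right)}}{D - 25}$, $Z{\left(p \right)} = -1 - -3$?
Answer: $- \frac{5819426}{127} + \frac{19 i \sqrt{10}}{635} \approx -45822.0 + 0.094619 i$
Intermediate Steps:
$Z{\left(p \right)} = 2$ ($Z{\left(p \right)} = -1 + 3 = 2$)
$F{\left(k \right)} = \sqrt{k}$ ($F{\left(k \right)} = \sqrt{0 + k} = \sqrt{k}$)
$b{\left(D \right)} = - \frac{19}{-25 + D}$ ($b{\left(D \right)} = \frac{-21 + 2}{D - 25} = - \frac{19}{-25 + D}$)
$b{\left(F{\left(-10 \right)} \right)} - \left(23456 + 22367\right) = - \frac{19}{-25 + \sqrt{-10}} - \left(23456 + 22367\right) = - \frac{19}{-25 + i \sqrt{10}} - 45823 = -45823 - \frac{19}{-25 + i \sqrt{10}}$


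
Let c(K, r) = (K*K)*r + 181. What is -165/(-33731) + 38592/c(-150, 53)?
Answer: 1498539117/40230322811 ≈ 0.037249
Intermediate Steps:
c(K, r) = 181 + r*K**2 (c(K, r) = K**2*r + 181 = r*K**2 + 181 = 181 + r*K**2)
-165/(-33731) + 38592/c(-150, 53) = -165/(-33731) + 38592/(181 + 53*(-150)**2) = -165*(-1/33731) + 38592/(181 + 53*22500) = 165/33731 + 38592/(181 + 1192500) = 165/33731 + 38592/1192681 = 1498539117/40230322811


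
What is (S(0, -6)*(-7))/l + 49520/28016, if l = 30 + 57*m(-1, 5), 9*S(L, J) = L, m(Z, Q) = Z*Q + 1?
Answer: 3095/1751 ≈ 1.7676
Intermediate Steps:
m(Z, Q) = 1 + Q*Z (m(Z, Q) = Q*Z + 1 = 1 + Q*Z)
S(L, J) = L/9
l = -198 (l = 30 + 57*(1 + 5*(-1)) = 30 + 57*(1 - 5) = 30 + 57*(-4) = 30 - 228 = -198)
(S(0, -6)*(-7))/l + 49520/28016 = (((⅑)*0)*(-7))/(-198) + 49520/28016 = (0*(-7))*(-1/198) + 49520*(1/28016) = 0*(-1/198) + 3095/1751 = 0 + 3095/1751 = 3095/1751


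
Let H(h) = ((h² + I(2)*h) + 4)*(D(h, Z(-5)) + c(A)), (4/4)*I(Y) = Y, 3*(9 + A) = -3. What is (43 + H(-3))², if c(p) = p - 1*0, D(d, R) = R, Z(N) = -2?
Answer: 1681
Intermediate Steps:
A = -10 (A = -9 + (⅓)*(-3) = -9 - 1 = -10)
I(Y) = Y
c(p) = p (c(p) = p + 0 = p)
H(h) = -48 - 24*h - 12*h² (H(h) = ((h² + 2*h) + 4)*(-2 - 10) = (4 + h² + 2*h)*(-12) = -48 - 24*h - 12*h²)
(43 + H(-3))² = (43 + (-48 - 24*(-3) - 12*(-3)²))² = (43 + (-48 + 72 - 12*9))² = (43 + (-48 + 72 - 108))² = (43 - 84)² = (-41)² = 1681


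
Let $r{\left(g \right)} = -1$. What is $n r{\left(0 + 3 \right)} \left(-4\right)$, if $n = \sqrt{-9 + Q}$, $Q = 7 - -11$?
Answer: $12$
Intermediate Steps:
$Q = 18$ ($Q = 7 + 11 = 18$)
$n = 3$ ($n = \sqrt{-9 + 18} = \sqrt{9} = 3$)
$n r{\left(0 + 3 \right)} \left(-4\right) = 3 \left(-1\right) \left(-4\right) = \left(-3\right) \left(-4\right) = 12$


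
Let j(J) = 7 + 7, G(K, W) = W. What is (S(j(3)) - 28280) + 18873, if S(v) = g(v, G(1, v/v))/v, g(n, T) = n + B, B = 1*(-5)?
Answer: -131689/14 ≈ -9406.4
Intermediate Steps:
B = -5
g(n, T) = -5 + n (g(n, T) = n - 5 = -5 + n)
j(J) = 14
S(v) = (-5 + v)/v
(S(j(3)) - 28280) + 18873 = ((-5 + 14)/14 - 28280) + 18873 = ((1/14)*9 - 28280) + 18873 = (9/14 - 28280) + 18873 = -395911/14 + 18873 = -131689/14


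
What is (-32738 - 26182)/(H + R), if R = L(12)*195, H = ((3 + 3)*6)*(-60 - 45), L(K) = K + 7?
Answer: 3928/5 ≈ 785.60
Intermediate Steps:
L(K) = 7 + K
H = -3780 (H = (6*6)*(-105) = 36*(-105) = -3780)
R = 3705 (R = (7 + 12)*195 = 19*195 = 3705)
(-32738 - 26182)/(H + R) = (-32738 - 26182)/(-3780 + 3705) = -58920/(-75) = -58920*(-1/75) = 3928/5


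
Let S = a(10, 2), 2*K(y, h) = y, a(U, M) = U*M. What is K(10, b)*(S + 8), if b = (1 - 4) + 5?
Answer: 140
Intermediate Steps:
b = 2 (b = -3 + 5 = 2)
a(U, M) = M*U
K(y, h) = y/2
S = 20 (S = 2*10 = 20)
K(10, b)*(S + 8) = ((½)*10)*(20 + 8) = 5*28 = 140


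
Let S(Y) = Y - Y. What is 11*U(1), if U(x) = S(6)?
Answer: 0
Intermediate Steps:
S(Y) = 0
U(x) = 0
11*U(1) = 11*0 = 0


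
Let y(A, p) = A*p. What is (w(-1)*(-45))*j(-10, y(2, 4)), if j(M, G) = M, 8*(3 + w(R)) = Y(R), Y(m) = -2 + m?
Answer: -6075/4 ≈ -1518.8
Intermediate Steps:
w(R) = -13/4 + R/8 (w(R) = -3 + (-2 + R)/8 = -3 + (-¼ + R/8) = -13/4 + R/8)
(w(-1)*(-45))*j(-10, y(2, 4)) = ((-13/4 + (⅛)*(-1))*(-45))*(-10) = ((-13/4 - ⅛)*(-45))*(-10) = -27/8*(-45)*(-10) = (1215/8)*(-10) = -6075/4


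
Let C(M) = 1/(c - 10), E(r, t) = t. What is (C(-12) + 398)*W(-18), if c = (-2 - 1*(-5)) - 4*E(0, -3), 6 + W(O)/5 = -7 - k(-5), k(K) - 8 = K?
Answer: -31856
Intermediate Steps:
k(K) = 8 + K
W(O) = -80 (W(O) = -30 + 5*(-7 - (8 - 5)) = -30 + 5*(-7 - 1*3) = -30 + 5*(-7 - 3) = -30 + 5*(-10) = -30 - 50 = -80)
c = 15 (c = (-2 - 1*(-5)) - 4*(-3) = (-2 + 5) - (-12) = 3 - 1*(-12) = 3 + 12 = 15)
C(M) = ⅕ (C(M) = 1/(15 - 10) = 1/5 = ⅕)
(C(-12) + 398)*W(-18) = (⅕ + 398)*(-80) = (1991/5)*(-80) = -31856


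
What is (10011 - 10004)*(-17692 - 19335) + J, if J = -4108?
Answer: -263297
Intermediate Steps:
(10011 - 10004)*(-17692 - 19335) + J = (10011 - 10004)*(-17692 - 19335) - 4108 = 7*(-37027) - 4108 = -259189 - 4108 = -263297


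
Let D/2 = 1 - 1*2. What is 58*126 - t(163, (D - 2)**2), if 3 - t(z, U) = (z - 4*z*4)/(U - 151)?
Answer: 65908/9 ≈ 7323.1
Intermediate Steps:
D = -2 (D = 2*(1 - 1*2) = 2*(1 - 2) = 2*(-1) = -2)
t(z, U) = 3 + 15*z/(-151 + U) (t(z, U) = 3 - (z - 4*z*4)/(U - 151) = 3 - (z - 16*z)/(-151 + U) = 3 - (-15*z)/(-151 + U) = 3 - (-15)*z/(-151 + U) = 3 + 15*z/(-151 + U))
58*126 - t(163, (D - 2)**2) = 58*126 - 3*(-151 + (-2 - 2)**2 + 5*163)/(-151 + (-2 - 2)**2) = 7308 - 3*(-151 + (-4)**2 + 815)/(-151 + (-4)**2) = 7308 - 3*(-151 + 16 + 815)/(-151 + 16) = 7308 - 3*680/(-135) = 7308 - 3*(-1)*680/135 = 7308 - 1*(-136/9) = 7308 + 136/9 = 65908/9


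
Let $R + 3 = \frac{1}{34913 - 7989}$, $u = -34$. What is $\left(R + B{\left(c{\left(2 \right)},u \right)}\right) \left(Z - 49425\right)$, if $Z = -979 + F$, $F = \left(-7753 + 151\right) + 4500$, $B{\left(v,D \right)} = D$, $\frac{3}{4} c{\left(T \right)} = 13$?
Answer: $\frac{26650990811}{13462} \approx 1.9797 \cdot 10^{6}$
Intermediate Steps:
$c{\left(T \right)} = \frac{52}{3}$ ($c{\left(T \right)} = \frac{4}{3} \cdot 13 = \frac{52}{3}$)
$F = -3102$ ($F = -7602 + 4500 = -3102$)
$R = - \frac{80771}{26924}$ ($R = -3 + \frac{1}{34913 - 7989} = -3 + \frac{1}{26924} = - \frac{80771}{26924} \approx -3.0$)
$Z = -4081$ ($Z = -979 - 3102 = -4081$)
$\left(R + B{\left(c{\left(2 \right)},u \right)}\right) \left(Z - 49425\right) = \left(- \frac{80771}{26924} - 34\right) \left(-4081 - 49425\right) = \left(- \frac{996187}{26924}\right) \left(-53506\right) = \frac{26650990811}{13462}$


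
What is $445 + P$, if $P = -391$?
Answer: $54$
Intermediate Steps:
$445 + P = 445 - 391 = 54$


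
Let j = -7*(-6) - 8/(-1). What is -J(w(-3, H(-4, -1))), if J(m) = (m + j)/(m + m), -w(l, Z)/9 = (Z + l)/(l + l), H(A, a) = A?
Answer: 79/42 ≈ 1.8810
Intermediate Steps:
j = 50 (j = 42 - 8*(-1) = 42 + 8 = 50)
w(l, Z) = -9*(Z + l)/(2*l) (w(l, Z) = -9*(Z + l)/(l + l) = -9*(Z + l)/(2*l))
J(m) = (50 + m)/(2*m) (J(m) = (m + 50)/(m + m) = (50 + m)/((2*m)) = (50 + m)*(1/(2*m)) = (50 + m)/(2*m))
-J(w(-3, H(-4, -1))) = -(50 + (9/2)*(-1*(-4) - 1*(-3))/(-3))/(2*((9/2)*(-1*(-4) - 1*(-3))/(-3))) = -(50 + (9/2)*(-⅓)*(4 + 3))/(2*((9/2)*(-⅓)*(4 + 3))) = -(50 + (9/2)*(-⅓)*7)/(2*((9/2)*(-⅓)*7)) = -(50 - 21/2)/(2*(-21/2)) = -(-2)*79/(2*21*2) = -1*(-79/42) = 79/42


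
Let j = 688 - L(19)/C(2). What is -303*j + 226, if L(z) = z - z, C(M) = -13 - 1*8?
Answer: -208238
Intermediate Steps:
C(M) = -21 (C(M) = -13 - 8 = -21)
L(z) = 0
j = 688 (j = 688 - 0/(-21) = 688 - 0*(-1)/21 = 688 - 1*0 = 688 + 0 = 688)
-303*j + 226 = -303*688 + 226 = -208464 + 226 = -208238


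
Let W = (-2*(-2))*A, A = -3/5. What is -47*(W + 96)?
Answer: -21996/5 ≈ -4399.2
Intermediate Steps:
A = -3/5 (A = -3*1/5 = -3/5 ≈ -0.60000)
W = -12/5 (W = -2*(-2)*(-3/5) = 4*(-3/5) = -12/5 ≈ -2.4000)
-47*(W + 96) = -47*(-12/5 + 96) = -47*468/5 = -21996/5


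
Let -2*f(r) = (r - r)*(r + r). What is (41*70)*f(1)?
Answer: 0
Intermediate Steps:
f(r) = 0 (f(r) = -(r - r)*(r + r)/2 = -0*2*r = -½*0 = 0)
(41*70)*f(1) = (41*70)*0 = 2870*0 = 0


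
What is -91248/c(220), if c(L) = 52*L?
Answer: -5703/715 ≈ -7.9762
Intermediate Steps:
-91248/c(220) = -91248/(52*220) = -91248/11440 = -91248*1/11440 = -5703/715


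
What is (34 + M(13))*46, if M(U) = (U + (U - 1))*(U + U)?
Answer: 31464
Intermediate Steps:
M(U) = 2*U*(-1 + 2*U) (M(U) = (U + (-1 + U))*(2*U) = (-1 + 2*U)*(2*U) = 2*U*(-1 + 2*U))
(34 + M(13))*46 = (34 + 2*13*(-1 + 2*13))*46 = (34 + 2*13*(-1 + 26))*46 = (34 + 2*13*25)*46 = (34 + 650)*46 = 684*46 = 31464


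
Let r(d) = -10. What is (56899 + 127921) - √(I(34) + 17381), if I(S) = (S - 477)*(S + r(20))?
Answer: 184820 - √6749 ≈ 1.8474e+5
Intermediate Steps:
I(S) = (-477 + S)*(-10 + S) (I(S) = (S - 477)*(S - 10) = (-477 + S)*(-10 + S))
(56899 + 127921) - √(I(34) + 17381) = (56899 + 127921) - √((4770 + 34² - 487*34) + 17381) = 184820 - √((4770 + 1156 - 16558) + 17381) = 184820 - √(-10632 + 17381) = 184820 - √6749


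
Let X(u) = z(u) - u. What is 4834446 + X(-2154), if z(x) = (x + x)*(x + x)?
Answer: 23395464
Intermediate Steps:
z(x) = 4*x² (z(x) = (2*x)*(2*x) = 4*x²)
X(u) = -u + 4*u² (X(u) = 4*u² - u = -u + 4*u²)
4834446 + X(-2154) = 4834446 - 2154*(-1 + 4*(-2154)) = 4834446 - 2154*(-1 - 8616) = 4834446 - 2154*(-8617) = 4834446 + 18561018 = 23395464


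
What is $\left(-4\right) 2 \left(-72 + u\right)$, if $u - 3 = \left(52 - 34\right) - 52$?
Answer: $824$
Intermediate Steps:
$u = -31$ ($u = 3 + \left(\left(52 - 34\right) - 52\right) = 3 + \left(18 - 52\right) = 3 - 34 = -31$)
$\left(-4\right) 2 \left(-72 + u\right) = \left(-4\right) 2 \left(-72 - 31\right) = \left(-8\right) \left(-103\right) = 824$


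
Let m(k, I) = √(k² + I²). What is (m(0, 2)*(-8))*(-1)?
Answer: 16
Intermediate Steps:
m(k, I) = √(I² + k²)
(m(0, 2)*(-8))*(-1) = (√(2² + 0²)*(-8))*(-1) = (√(4 + 0)*(-8))*(-1) = (√4*(-8))*(-1) = (2*(-8))*(-1) = -16*(-1) = 16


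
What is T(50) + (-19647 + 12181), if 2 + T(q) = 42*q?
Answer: -5368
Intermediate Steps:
T(q) = -2 + 42*q
T(50) + (-19647 + 12181) = (-2 + 42*50) + (-19647 + 12181) = (-2 + 2100) - 7466 = 2098 - 7466 = -5368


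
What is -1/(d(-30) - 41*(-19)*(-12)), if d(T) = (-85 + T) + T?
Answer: 1/9493 ≈ 0.00010534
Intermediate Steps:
d(T) = -85 + 2*T
-1/(d(-30) - 41*(-19)*(-12)) = -1/((-85 + 2*(-30)) - 41*(-19)*(-12)) = -1/((-85 - 60) + 779*(-12)) = -1/(-145 - 9348) = -1/(-9493) = -1*(-1/9493) = 1/9493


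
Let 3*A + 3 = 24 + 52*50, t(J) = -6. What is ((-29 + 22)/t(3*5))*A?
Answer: 18347/18 ≈ 1019.3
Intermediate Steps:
A = 2621/3 (A = -1 + (24 + 52*50)/3 = -1 + (24 + 2600)/3 = -1 + (⅓)*2624 = -1 + 2624/3 = 2621/3 ≈ 873.67)
((-29 + 22)/t(3*5))*A = ((-29 + 22)/(-6))*(2621/3) = -7*(-⅙)*(2621/3) = (7/6)*(2621/3) = 18347/18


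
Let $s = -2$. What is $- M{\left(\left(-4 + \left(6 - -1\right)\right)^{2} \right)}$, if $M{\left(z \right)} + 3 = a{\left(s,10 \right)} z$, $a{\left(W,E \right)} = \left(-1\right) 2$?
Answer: $21$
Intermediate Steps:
$a{\left(W,E \right)} = -2$
$M{\left(z \right)} = -3 - 2 z$
$- M{\left(\left(-4 + \left(6 - -1\right)\right)^{2} \right)} = - (-3 - 2 \left(-4 + \left(6 - -1\right)\right)^{2}) = - (-3 - 2 \left(-4 + \left(6 + 1\right)\right)^{2}) = - (-3 - 2 \left(-4 + 7\right)^{2}) = - (-3 - 2 \cdot 3^{2}) = - (-3 - 18) = \left(-1\right) \left(-21\right) = 21$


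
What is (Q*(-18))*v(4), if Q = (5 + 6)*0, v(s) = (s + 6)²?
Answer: 0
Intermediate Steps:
v(s) = (6 + s)²
Q = 0 (Q = 11*0 = 0)
(Q*(-18))*v(4) = (0*(-18))*(6 + 4)² = 0*10² = 0*100 = 0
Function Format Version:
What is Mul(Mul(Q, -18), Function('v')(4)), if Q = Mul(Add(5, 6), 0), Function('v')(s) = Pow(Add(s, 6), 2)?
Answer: 0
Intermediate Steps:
Function('v')(s) = Pow(Add(6, s), 2)
Q = 0 (Q = Mul(11, 0) = 0)
Mul(Mul(Q, -18), Function('v')(4)) = Mul(Mul(0, -18), Pow(Add(6, 4), 2)) = Mul(0, Pow(10, 2)) = Mul(0, 100) = 0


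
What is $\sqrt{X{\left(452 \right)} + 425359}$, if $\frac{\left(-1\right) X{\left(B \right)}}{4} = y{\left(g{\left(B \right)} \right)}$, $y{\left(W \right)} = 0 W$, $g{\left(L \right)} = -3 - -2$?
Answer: $\sqrt{425359} \approx 652.2$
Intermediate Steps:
$g{\left(L \right)} = -1$ ($g{\left(L \right)} = -3 + 2 = -1$)
$y{\left(W \right)} = 0$
$X{\left(B \right)} = 0$ ($X{\left(B \right)} = \left(-4\right) 0 = 0$)
$\sqrt{X{\left(452 \right)} + 425359} = \sqrt{0 + 425359} = \sqrt{425359}$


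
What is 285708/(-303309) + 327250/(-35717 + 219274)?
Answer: 1418611118/1687105761 ≈ 0.84085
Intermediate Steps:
285708/(-303309) + 327250/(-35717 + 219274) = 285708*(-1/303309) + 327250/183557 = -95236/101103 + 327250*(1/183557) = -95236/101103 + 29750/16687 = 1418611118/1687105761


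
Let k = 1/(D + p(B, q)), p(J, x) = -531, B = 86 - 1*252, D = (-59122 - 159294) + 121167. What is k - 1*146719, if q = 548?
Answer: -14346183821/97780 ≈ -1.4672e+5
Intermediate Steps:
D = -97249 (D = -218416 + 121167 = -97249)
B = -166 (B = 86 - 252 = -166)
k = -1/97780 (k = 1/(-97249 - 531) = 1/(-97780) = -1/97780 ≈ -1.0227e-5)
k - 1*146719 = -1/97780 - 1*146719 = -1/97780 - 146719 = -14346183821/97780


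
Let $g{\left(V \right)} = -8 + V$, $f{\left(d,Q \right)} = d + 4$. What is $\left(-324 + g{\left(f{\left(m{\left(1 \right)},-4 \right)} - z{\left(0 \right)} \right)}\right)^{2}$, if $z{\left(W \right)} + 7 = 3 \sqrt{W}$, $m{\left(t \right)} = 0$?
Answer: $103041$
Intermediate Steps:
$z{\left(W \right)} = -7 + 3 \sqrt{W}$
$f{\left(d,Q \right)} = 4 + d$
$\left(-324 + g{\left(f{\left(m{\left(1 \right)},-4 \right)} - z{\left(0 \right)} \right)}\right)^{2} = \left(-324 + \left(-8 + \left(\left(4 + 0\right) - \left(-7 + 3 \sqrt{0}\right)\right)\right)\right)^{2} = \left(-324 + \left(-8 + \left(4 - \left(-7 + 3 \cdot 0\right)\right)\right)\right)^{2} = \left(-324 + \left(-8 + \left(4 - \left(-7 + 0\right)\right)\right)\right)^{2} = \left(-324 + \left(-8 + \left(4 - -7\right)\right)\right)^{2} = \left(-324 + \left(-8 + \left(4 + 7\right)\right)\right)^{2} = \left(-324 + \left(-8 + 11\right)\right)^{2} = \left(-324 + 3\right)^{2} = \left(-321\right)^{2} = 103041$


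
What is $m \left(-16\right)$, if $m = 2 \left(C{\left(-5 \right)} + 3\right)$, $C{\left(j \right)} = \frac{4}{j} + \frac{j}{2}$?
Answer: $\frac{48}{5} \approx 9.6$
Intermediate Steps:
$C{\left(j \right)} = \frac{j}{2} + \frac{4}{j}$ ($C{\left(j \right)} = \frac{4}{j} + j \frac{1}{2} = \frac{4}{j} + \frac{j}{2} = \frac{j}{2} + \frac{4}{j}$)
$m = - \frac{3}{5}$ ($m = 2 \left(\left(\frac{1}{2} \left(-5\right) + \frac{4}{-5}\right) + 3\right) = 2 \left(\left(- \frac{5}{2} + 4 \left(- \frac{1}{5}\right)\right) + 3\right) = 2 \left(\left(- \frac{5}{2} - \frac{4}{5}\right) + 3\right) = 2 \left(- \frac{33}{10} + 3\right) = 2 \left(- \frac{3}{10}\right) = - \frac{3}{5} \approx -0.6$)
$m \left(-16\right) = \left(- \frac{3}{5}\right) \left(-16\right) = \frac{48}{5}$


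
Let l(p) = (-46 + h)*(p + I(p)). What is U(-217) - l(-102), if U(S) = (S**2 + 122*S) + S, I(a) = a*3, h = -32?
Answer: -11426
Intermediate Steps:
I(a) = 3*a
U(S) = S**2 + 123*S
l(p) = -312*p (l(p) = (-46 - 32)*(p + 3*p) = -312*p)
U(-217) - l(-102) = -217*(123 - 217) - (-312)*(-102) = -217*(-94) - 1*31824 = 20398 - 31824 = -11426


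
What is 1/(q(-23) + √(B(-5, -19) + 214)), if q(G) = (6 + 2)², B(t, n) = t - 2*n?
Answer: 64/3849 - √247/3849 ≈ 0.012544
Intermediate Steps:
q(G) = 64 (q(G) = 8² = 64)
1/(q(-23) + √(B(-5, -19) + 214)) = 1/(64 + √((-5 - 2*(-19)) + 214)) = 1/(64 + √((-5 + 38) + 214)) = 1/(64 + √(33 + 214)) = 1/(64 + √247)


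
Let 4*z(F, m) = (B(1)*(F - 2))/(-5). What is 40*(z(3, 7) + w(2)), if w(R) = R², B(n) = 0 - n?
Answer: 162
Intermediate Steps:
B(n) = -n
z(F, m) = -⅒ + F/20 (z(F, m) = (((-1*1)*(F - 2))/(-5))/4 = (-(-2 + F)*(-⅕))/4 = ((2 - F)*(-⅕))/4 = (-⅖ + F/5)/4 = -⅒ + F/20)
40*(z(3, 7) + w(2)) = 40*((-⅒ + (1/20)*3) + 2²) = 40*((-⅒ + 3/20) + 4) = 40*(1/20 + 4) = 40*(81/20) = 162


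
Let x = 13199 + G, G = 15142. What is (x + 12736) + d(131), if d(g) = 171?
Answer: 41248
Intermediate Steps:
x = 28341 (x = 13199 + 15142 = 28341)
(x + 12736) + d(131) = (28341 + 12736) + 171 = 41077 + 171 = 41248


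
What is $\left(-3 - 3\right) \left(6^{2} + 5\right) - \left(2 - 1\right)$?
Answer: $-247$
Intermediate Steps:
$\left(-3 - 3\right) \left(6^{2} + 5\right) - \left(2 - 1\right) = \left(-3 - 3\right) \left(36 + 5\right) - \left(2 - 1\right) = \left(-6\right) 41 - 1 = -246 - 1 = -247$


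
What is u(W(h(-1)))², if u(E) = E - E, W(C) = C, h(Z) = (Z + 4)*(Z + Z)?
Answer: 0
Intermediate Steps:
h(Z) = 2*Z*(4 + Z) (h(Z) = (4 + Z)*(2*Z) = 2*Z*(4 + Z))
u(E) = 0
u(W(h(-1)))² = 0² = 0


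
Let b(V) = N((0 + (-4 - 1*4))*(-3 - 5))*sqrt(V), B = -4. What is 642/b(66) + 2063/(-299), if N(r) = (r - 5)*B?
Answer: -2063/299 - 107*sqrt(66)/2596 ≈ -7.2345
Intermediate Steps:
N(r) = 20 - 4*r (N(r) = (r - 5)*(-4) = (-5 + r)*(-4) = 20 - 4*r)
b(V) = -236*sqrt(V) (b(V) = (20 - 4*(0 + (-4 - 1*4))*(-3 - 5))*sqrt(V) = (20 - 4*(0 + (-4 - 4))*(-8))*sqrt(V) = (20 - 4*(0 - 8)*(-8))*sqrt(V) = (20 - (-32)*(-8))*sqrt(V) = (20 - 4*64)*sqrt(V) = (20 - 256)*sqrt(V) = -236*sqrt(V))
642/b(66) + 2063/(-299) = 642/((-236*sqrt(66))) + 2063/(-299) = 642*(-sqrt(66)/15576) + 2063*(-1/299) = -107*sqrt(66)/2596 - 2063/299 = -2063/299 - 107*sqrt(66)/2596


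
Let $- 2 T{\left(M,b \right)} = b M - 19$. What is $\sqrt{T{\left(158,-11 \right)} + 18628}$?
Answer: $\frac{\sqrt{78026}}{2} \approx 139.67$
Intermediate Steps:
$T{\left(M,b \right)} = \frac{19}{2} - \frac{M b}{2}$ ($T{\left(M,b \right)} = - \frac{b M - 19}{2} = - \frac{M b - 19}{2} = - \frac{-19 + M b}{2} = \frac{19}{2} - \frac{M b}{2}$)
$\sqrt{T{\left(158,-11 \right)} + 18628} = \sqrt{\left(\frac{19}{2} - 79 \left(-11\right)\right) + 18628} = \sqrt{\left(\frac{19}{2} + 869\right) + 18628} = \sqrt{\frac{1757}{2} + 18628} = \sqrt{\frac{39013}{2}} = \frac{\sqrt{78026}}{2}$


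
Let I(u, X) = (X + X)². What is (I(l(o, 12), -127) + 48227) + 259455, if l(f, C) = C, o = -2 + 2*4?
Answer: 372198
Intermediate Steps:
o = 6 (o = -2 + 8 = 6)
I(u, X) = 4*X² (I(u, X) = (2*X)² = 4*X²)
(I(l(o, 12), -127) + 48227) + 259455 = (4*(-127)² + 48227) + 259455 = (4*16129 + 48227) + 259455 = (64516 + 48227) + 259455 = 112743 + 259455 = 372198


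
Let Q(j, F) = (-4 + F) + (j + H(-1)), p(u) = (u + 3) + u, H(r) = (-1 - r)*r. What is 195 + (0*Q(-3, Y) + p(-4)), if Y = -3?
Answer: 190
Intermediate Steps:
H(r) = r*(-1 - r)
p(u) = 3 + 2*u (p(u) = (3 + u) + u = 3 + 2*u)
Q(j, F) = -4 + F + j (Q(j, F) = (-4 + F) + (j - 1*(-1)*(1 - 1)) = (-4 + F) + (j - 1*(-1)*0) = (-4 + F) + (j + 0) = (-4 + F) + j = -4 + F + j)
195 + (0*Q(-3, Y) + p(-4)) = 195 + (0*(-4 - 3 - 3) + (3 + 2*(-4))) = 195 + (0*(-10) + (3 - 8)) = 195 + (0 - 5) = 195 - 5 = 190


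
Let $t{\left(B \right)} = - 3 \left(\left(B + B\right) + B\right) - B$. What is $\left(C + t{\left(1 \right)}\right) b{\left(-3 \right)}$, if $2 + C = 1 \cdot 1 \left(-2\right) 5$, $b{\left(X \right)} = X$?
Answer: $66$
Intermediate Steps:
$C = -12$ ($C = -2 + 1 \cdot 1 \left(-2\right) 5 = -2 + 1 \left(-2\right) 5 = -2 - 10 = -12$)
$t{\left(B \right)} = - 10 B$ ($t{\left(B \right)} = - 3 \left(2 B + B\right) - B = - 3 \cdot 3 B - B = - 9 B - B = - 10 B$)
$\left(C + t{\left(1 \right)}\right) b{\left(-3 \right)} = \left(-12 - 10\right) \left(-3\right) = \left(-22\right) \left(-3\right) = 66$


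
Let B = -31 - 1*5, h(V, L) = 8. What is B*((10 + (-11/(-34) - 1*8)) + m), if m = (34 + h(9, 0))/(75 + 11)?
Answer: -73998/731 ≈ -101.23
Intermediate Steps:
m = 21/43 (m = (34 + 8)/(75 + 11) = 42/86 = 42*(1/86) = 21/43 ≈ 0.48837)
B = -36 (B = -31 - 5 = -36)
B*((10 + (-11/(-34) - 1*8)) + m) = -36*((10 + (-11/(-34) - 1*8)) + 21/43) = -36*((10 + (-11*(-1/34) - 8)) + 21/43) = -36*((10 + (11/34 - 8)) + 21/43) = -36*((10 - 261/34) + 21/43) = -36*(79/34 + 21/43) = -36*4111/1462 = -73998/731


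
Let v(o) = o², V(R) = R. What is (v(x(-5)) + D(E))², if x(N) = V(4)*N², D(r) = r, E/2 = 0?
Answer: 100000000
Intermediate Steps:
E = 0 (E = 2*0 = 0)
x(N) = 4*N²
(v(x(-5)) + D(E))² = ((4*(-5)²)² + 0)² = ((4*25)² + 0)² = (100² + 0)² = (10000 + 0)² = 10000² = 100000000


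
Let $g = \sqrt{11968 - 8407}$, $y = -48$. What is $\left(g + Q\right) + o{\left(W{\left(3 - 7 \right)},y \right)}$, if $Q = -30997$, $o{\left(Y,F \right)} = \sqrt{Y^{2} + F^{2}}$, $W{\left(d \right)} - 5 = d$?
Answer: $-30997 + \sqrt{2305} + \sqrt{3561} \approx -30889.0$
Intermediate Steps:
$W{\left(d \right)} = 5 + d$
$g = \sqrt{3561} \approx 59.674$
$o{\left(Y,F \right)} = \sqrt{F^{2} + Y^{2}}$
$\left(g + Q\right) + o{\left(W{\left(3 - 7 \right)},y \right)} = \left(\sqrt{3561} - 30997\right) + \sqrt{\left(-48\right)^{2} + \left(5 + \left(3 - 7\right)\right)^{2}} = \left(-30997 + \sqrt{3561}\right) + \sqrt{2304 + \left(5 + \left(3 - 7\right)\right)^{2}} = \left(-30997 + \sqrt{3561}\right) + \sqrt{2304 + \left(5 - 4\right)^{2}} = \left(-30997 + \sqrt{3561}\right) + \sqrt{2304 + 1^{2}} = \left(-30997 + \sqrt{3561}\right) + \sqrt{2304 + 1} = \left(-30997 + \sqrt{3561}\right) + \sqrt{2305} = -30997 + \sqrt{2305} + \sqrt{3561}$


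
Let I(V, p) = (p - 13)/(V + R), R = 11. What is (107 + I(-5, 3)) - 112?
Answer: -20/3 ≈ -6.6667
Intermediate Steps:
I(V, p) = (-13 + p)/(11 + V) (I(V, p) = (p - 13)/(V + 11) = (-13 + p)/(11 + V))
(107 + I(-5, 3)) - 112 = (107 + (-13 + 3)/(11 - 5)) - 112 = (107 - 10/6) - 112 = (107 + (⅙)*(-10)) - 112 = (107 - 5/3) - 112 = 316/3 - 112 = -20/3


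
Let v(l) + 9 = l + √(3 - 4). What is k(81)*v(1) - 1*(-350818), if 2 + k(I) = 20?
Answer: 350674 + 18*I ≈ 3.5067e+5 + 18.0*I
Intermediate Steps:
k(I) = 18 (k(I) = -2 + 20 = 18)
v(l) = -9 + I + l (v(l) = -9 + (l + √(3 - 4)) = -9 + (l + √(-1)) = -9 + (l + I) = -9 + (I + l) = -9 + I + l)
k(81)*v(1) - 1*(-350818) = 18*(-9 + I + 1) - 1*(-350818) = 18*(-8 + I) + 350818 = (-144 + 18*I) + 350818 = 350674 + 18*I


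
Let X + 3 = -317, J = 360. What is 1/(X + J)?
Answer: 1/40 ≈ 0.025000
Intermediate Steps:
X = -320 (X = -3 - 317 = -320)
1/(X + J) = 1/(-320 + 360) = 1/40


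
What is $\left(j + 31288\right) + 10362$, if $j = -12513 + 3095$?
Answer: $32232$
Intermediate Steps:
$j = -9418$
$\left(j + 31288\right) + 10362 = \left(-9418 + 31288\right) + 10362 = 21870 + 10362 = 32232$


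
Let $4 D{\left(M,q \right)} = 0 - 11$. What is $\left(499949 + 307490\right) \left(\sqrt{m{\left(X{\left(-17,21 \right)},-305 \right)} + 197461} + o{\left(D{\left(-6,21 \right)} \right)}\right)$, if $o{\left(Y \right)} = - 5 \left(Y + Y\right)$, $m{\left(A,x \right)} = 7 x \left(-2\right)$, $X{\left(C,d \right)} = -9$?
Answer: $\frac{44409145}{2} + 807439 \sqrt{201731} \approx 3.8486 \cdot 10^{8}$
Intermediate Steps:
$D{\left(M,q \right)} = - \frac{11}{4}$ ($D{\left(M,q \right)} = \frac{0 - 11}{4} = \frac{1}{4} \left(-11\right) = - \frac{11}{4}$)
$m{\left(A,x \right)} = - 14 x$
$o{\left(Y \right)} = - 10 Y$ ($o{\left(Y \right)} = - 5 \cdot 2 Y = - 10 Y$)
$\left(499949 + 307490\right) \left(\sqrt{m{\left(X{\left(-17,21 \right)},-305 \right)} + 197461} + o{\left(D{\left(-6,21 \right)} \right)}\right) = \left(499949 + 307490\right) \left(\sqrt{\left(-14\right) \left(-305\right) + 197461} - - \frac{55}{2}\right) = 807439 \left(\sqrt{4270 + 197461} + \frac{55}{2}\right) = 807439 \left(\sqrt{201731} + \frac{55}{2}\right) = 807439 \left(\frac{55}{2} + \sqrt{201731}\right) = \frac{44409145}{2} + 807439 \sqrt{201731}$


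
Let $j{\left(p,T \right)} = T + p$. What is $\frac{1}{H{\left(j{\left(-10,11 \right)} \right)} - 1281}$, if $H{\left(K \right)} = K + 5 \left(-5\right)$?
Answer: $- \frac{1}{1305} \approx -0.00076628$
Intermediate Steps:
$H{\left(K \right)} = -25 + K$ ($H{\left(K \right)} = K - 25 = -25 + K$)
$\frac{1}{H{\left(j{\left(-10,11 \right)} \right)} - 1281} = \frac{1}{\left(-25 + \left(11 - 10\right)\right) - 1281} = \frac{1}{\left(-25 + 1\right) - 1281} = \frac{1}{-24 - 1281} = \frac{1}{-1305} = - \frac{1}{1305}$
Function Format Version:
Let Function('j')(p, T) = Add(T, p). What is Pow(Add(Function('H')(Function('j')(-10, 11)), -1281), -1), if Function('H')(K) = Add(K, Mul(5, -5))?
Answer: Rational(-1, 1305) ≈ -0.00076628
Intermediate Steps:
Function('H')(K) = Add(-25, K) (Function('H')(K) = Add(K, -25) = Add(-25, K))
Pow(Add(Function('H')(Function('j')(-10, 11)), -1281), -1) = Pow(Add(Add(-25, Add(11, -10)), -1281), -1) = Pow(Add(Add(-25, 1), -1281), -1) = Pow(Add(-24, -1281), -1) = Pow(-1305, -1) = Rational(-1, 1305)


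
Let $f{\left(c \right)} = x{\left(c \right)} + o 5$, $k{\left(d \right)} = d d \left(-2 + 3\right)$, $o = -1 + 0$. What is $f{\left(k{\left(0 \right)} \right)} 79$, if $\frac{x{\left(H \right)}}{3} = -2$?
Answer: $-869$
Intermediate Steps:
$x{\left(H \right)} = -6$ ($x{\left(H \right)} = 3 \left(-2\right) = -6$)
$o = -1$
$k{\left(d \right)} = d^{2}$ ($k{\left(d \right)} = d d 1 = d d = d^{2}$)
$f{\left(c \right)} = -11$ ($f{\left(c \right)} = -6 - 5 = -11$)
$f{\left(k{\left(0 \right)} \right)} 79 = \left(-11\right) 79 = -869$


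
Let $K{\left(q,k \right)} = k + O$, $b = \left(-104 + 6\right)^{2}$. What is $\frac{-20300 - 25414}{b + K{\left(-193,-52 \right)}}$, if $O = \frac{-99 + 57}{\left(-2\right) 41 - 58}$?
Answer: $- \frac{152380}{31841} \approx -4.7857$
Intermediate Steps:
$b = 9604$ ($b = \left(-98\right)^{2} = 9604$)
$O = \frac{3}{10}$ ($O = - \frac{42}{-82 - 58} = - \frac{42}{-140} = \left(-42\right) \left(- \frac{1}{140}\right) = \frac{3}{10} \approx 0.3$)
$K{\left(q,k \right)} = \frac{3}{10} + k$ ($K{\left(q,k \right)} = k + \frac{3}{10} = \frac{3}{10} + k$)
$\frac{-20300 - 25414}{b + K{\left(-193,-52 \right)}} = \frac{-20300 - 25414}{9604 + \left(\frac{3}{10} - 52\right)} = - \frac{45714}{9604 - \frac{517}{10}} = - \frac{45714}{\frac{95523}{10}} = \left(-45714\right) \frac{10}{95523} = - \frac{152380}{31841}$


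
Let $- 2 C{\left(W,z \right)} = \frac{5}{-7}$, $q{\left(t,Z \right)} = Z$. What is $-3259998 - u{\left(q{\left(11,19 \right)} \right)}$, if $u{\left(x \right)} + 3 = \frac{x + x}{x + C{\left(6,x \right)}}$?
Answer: $- \frac{883459177}{271} \approx -3.26 \cdot 10^{6}$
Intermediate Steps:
$C{\left(W,z \right)} = \frac{5}{14}$ ($C{\left(W,z \right)} = - \frac{5 \frac{1}{-7}}{2} = - \frac{5 \left(- \frac{1}{7}\right)}{2} = \left(- \frac{1}{2}\right) \left(- \frac{5}{7}\right) = \frac{5}{14}$)
$u{\left(x \right)} = -3 + \frac{2 x}{\frac{5}{14} + x}$ ($u{\left(x \right)} = -3 + \frac{x + x}{x + \frac{5}{14}} = -3 + \frac{2 x}{\frac{5}{14} + x}$)
$-3259998 - u{\left(q{\left(11,19 \right)} \right)} = -3259998 - \frac{-15 - 266}{5 + 14 \cdot 19} = -3259998 - \frac{-15 - 266}{5 + 266} = -3259998 - \frac{1}{271} \left(-281\right) = -3259998 - - \frac{281}{271} = -3259998 + \frac{281}{271} = - \frac{883459177}{271}$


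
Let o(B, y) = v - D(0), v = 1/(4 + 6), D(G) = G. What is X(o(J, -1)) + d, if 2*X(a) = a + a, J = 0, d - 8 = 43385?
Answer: 433931/10 ≈ 43393.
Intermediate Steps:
d = 43393 (d = 8 + 43385 = 43393)
v = ⅒ (v = 1/10 = ⅒ ≈ 0.10000)
o(B, y) = ⅒ (o(B, y) = ⅒ - 1*0 = ⅒ + 0 = ⅒)
X(a) = a (X(a) = (a + a)/2 = (2*a)/2 = a)
X(o(J, -1)) + d = ⅒ + 43393 = 433931/10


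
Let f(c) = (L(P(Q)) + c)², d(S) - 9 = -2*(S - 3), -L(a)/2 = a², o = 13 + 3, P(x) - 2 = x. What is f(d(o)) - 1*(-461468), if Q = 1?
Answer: 462693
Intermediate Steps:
P(x) = 2 + x
o = 16
L(a) = -2*a²
d(S) = 15 - 2*S (d(S) = 9 - 2*(S - 3) = 9 - 2*(-3 + S) = 9 + (6 - 2*S) = 15 - 2*S)
f(c) = (-18 + c)² (f(c) = (-2*(2 + 1)² + c)² = (-2*3² + c)² = (-2*9 + c)² = (-18 + c)²)
f(d(o)) - 1*(-461468) = (-18 + (15 - 2*16))² - 1*(-461468) = (-18 + (15 - 32))² + 461468 = (-18 - 17)² + 461468 = (-35)² + 461468 = 1225 + 461468 = 462693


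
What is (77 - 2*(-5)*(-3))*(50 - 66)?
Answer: -752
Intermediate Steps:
(77 - 2*(-5)*(-3))*(50 - 66) = (77 - (-10)*(-3))*(-16) = (77 - 1*30)*(-16) = (77 - 30)*(-16) = 47*(-16) = -752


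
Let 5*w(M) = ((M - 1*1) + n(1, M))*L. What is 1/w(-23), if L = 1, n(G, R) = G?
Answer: -5/23 ≈ -0.21739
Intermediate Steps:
w(M) = M/5 (w(M) = (((M - 1*1) + 1)*1)/5 = (((M - 1) + 1)*1)/5 = (((-1 + M) + 1)*1)/5 = (M*1)/5 = M/5)
1/w(-23) = 1/((⅕)*(-23)) = 1/(-23/5) = -5/23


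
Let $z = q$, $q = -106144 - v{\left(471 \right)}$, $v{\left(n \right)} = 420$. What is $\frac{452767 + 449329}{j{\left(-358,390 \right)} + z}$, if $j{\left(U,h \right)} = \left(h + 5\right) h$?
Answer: $\frac{451048}{23743} \approx 18.997$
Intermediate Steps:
$j{\left(U,h \right)} = h \left(5 + h\right)$ ($j{\left(U,h \right)} = \left(5 + h\right) h = h \left(5 + h\right)$)
$q = -106564$ ($q = -106144 - 420 = -106564$)
$z = -106564$
$\frac{452767 + 449329}{j{\left(-358,390 \right)} + z} = \frac{452767 + 449329}{390 \left(5 + 390\right) - 106564} = \frac{902096}{390 \cdot 395 - 106564} = \frac{902096}{154050 - 106564} = \frac{902096}{47486} = 902096 \cdot \frac{1}{47486} = \frac{451048}{23743}$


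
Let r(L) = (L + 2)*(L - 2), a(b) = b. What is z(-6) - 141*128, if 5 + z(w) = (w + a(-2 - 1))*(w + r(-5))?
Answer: -18188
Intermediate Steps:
r(L) = (-2 + L)*(2 + L) (r(L) = (2 + L)*(-2 + L) = (-2 + L)*(2 + L))
z(w) = -5 + (-3 + w)*(21 + w) (z(w) = -5 + (w + (-2 - 1))*(w + (-4 + (-5)²)) = -5 + (w - 3)*(w + (-4 + 25)) = -5 + (-3 + w)*(w + 21) = -5 + (-3 + w)*(21 + w))
z(-6) - 141*128 = (-68 + (-6)² + 18*(-6)) - 141*128 = (-68 + 36 - 108) - 18048 = -140 - 18048 = -18188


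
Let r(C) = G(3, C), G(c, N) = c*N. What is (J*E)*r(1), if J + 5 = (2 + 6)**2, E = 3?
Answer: 531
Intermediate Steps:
J = 59 (J = -5 + (2 + 6)**2 = -5 + 8**2 = -5 + 64 = 59)
G(c, N) = N*c
r(C) = 3*C (r(C) = C*3 = 3*C)
(J*E)*r(1) = (59*3)*(3*1) = 177*3 = 531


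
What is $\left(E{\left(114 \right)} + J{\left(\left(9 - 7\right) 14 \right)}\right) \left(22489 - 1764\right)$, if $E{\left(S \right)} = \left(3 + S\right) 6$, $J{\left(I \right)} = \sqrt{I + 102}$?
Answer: $14548950 + 20725 \sqrt{130} \approx 1.4785 \cdot 10^{7}$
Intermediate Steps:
$J{\left(I \right)} = \sqrt{102 + I}$
$E{\left(S \right)} = 18 + 6 S$
$\left(E{\left(114 \right)} + J{\left(\left(9 - 7\right) 14 \right)}\right) \left(22489 - 1764\right) = \left(\left(18 + 6 \cdot 114\right) + \sqrt{102 + \left(9 - 7\right) 14}\right) \left(22489 - 1764\right) = \left(\left(18 + 684\right) + \sqrt{102 + 2 \cdot 14}\right) 20725 = \left(702 + \sqrt{102 + 28}\right) 20725 = \left(702 + \sqrt{130}\right) 20725 = 14548950 + 20725 \sqrt{130}$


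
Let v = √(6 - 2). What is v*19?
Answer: 38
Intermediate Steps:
v = 2 (v = √4 = 2)
v*19 = 2*19 = 38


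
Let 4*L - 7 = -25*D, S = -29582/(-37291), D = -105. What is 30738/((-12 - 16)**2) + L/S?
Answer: 719524081/828296 ≈ 868.68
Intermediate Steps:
S = 29582/37291 (S = -29582*(-1/37291) = 29582/37291 ≈ 0.79327)
L = 658 (L = 7/4 + (-25*(-105))/4 = 7/4 + (1/4)*2625 = 7/4 + 2625/4 = 658)
30738/((-12 - 16)**2) + L/S = 30738/((-12 - 16)**2) + 658/(29582/37291) = 30738/((-28)**2) + 658*(37291/29582) = 30738/784 + 1752677/2113 = 30738*(1/784) + 1752677/2113 = 15369/392 + 1752677/2113 = 719524081/828296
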